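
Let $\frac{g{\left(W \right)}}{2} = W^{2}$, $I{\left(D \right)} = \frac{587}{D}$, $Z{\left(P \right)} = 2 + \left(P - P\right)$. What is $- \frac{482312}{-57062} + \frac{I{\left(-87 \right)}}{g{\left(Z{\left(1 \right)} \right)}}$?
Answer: $\frac{151096879}{19857576} \approx 7.609$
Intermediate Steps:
$Z{\left(P \right)} = 2$ ($Z{\left(P \right)} = 2 + 0 = 2$)
$g{\left(W \right)} = 2 W^{2}$
$- \frac{482312}{-57062} + \frac{I{\left(-87 \right)}}{g{\left(Z{\left(1 \right)} \right)}} = - \frac{482312}{-57062} + \frac{587 \frac{1}{-87}}{2 \cdot 2^{2}} = \left(-482312\right) \left(- \frac{1}{57062}\right) + \frac{587 \left(- \frac{1}{87}\right)}{2 \cdot 4} = \frac{241156}{28531} - \frac{587}{87 \cdot 8} = \frac{241156}{28531} - \frac{587}{696} = \frac{151096879}{19857576}$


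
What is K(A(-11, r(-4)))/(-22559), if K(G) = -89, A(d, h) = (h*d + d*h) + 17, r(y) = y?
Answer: 89/22559 ≈ 0.0039452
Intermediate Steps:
A(d, h) = 17 + 2*d*h (A(d, h) = (d*h + d*h) + 17 = 2*d*h + 17 = 17 + 2*d*h)
K(A(-11, r(-4)))/(-22559) = -89/(-22559) = -89*(-1/22559) = 89/22559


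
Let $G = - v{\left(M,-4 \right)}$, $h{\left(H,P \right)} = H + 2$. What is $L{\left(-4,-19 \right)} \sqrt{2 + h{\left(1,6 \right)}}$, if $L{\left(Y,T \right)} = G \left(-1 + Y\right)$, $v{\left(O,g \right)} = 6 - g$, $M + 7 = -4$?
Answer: $50 \sqrt{5} \approx 111.8$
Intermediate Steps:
$M = -11$ ($M = -7 - 4 = -11$)
$h{\left(H,P \right)} = 2 + H$
$G = -10$ ($G = - (6 - -4) = - (6 + 4) = \left(-1\right) 10 = -10$)
$L{\left(Y,T \right)} = 10 - 10 Y$ ($L{\left(Y,T \right)} = - 10 \left(-1 + Y\right) = 10 - 10 Y$)
$L{\left(-4,-19 \right)} \sqrt{2 + h{\left(1,6 \right)}} = \left(10 - -40\right) \sqrt{2 + \left(2 + 1\right)} = \left(10 + 40\right) \sqrt{2 + 3} = 50 \sqrt{5}$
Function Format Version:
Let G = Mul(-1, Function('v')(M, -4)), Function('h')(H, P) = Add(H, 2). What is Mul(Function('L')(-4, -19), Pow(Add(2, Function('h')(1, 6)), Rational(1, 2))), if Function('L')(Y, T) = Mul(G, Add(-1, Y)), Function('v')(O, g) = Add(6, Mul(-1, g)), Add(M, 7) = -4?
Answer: Mul(50, Pow(5, Rational(1, 2))) ≈ 111.80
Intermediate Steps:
M = -11 (M = Add(-7, -4) = -11)
Function('h')(H, P) = Add(2, H)
G = -10 (G = Mul(-1, Add(6, Mul(-1, -4))) = Mul(-1, Add(6, 4)) = Mul(-1, 10) = -10)
Function('L')(Y, T) = Add(10, Mul(-10, Y)) (Function('L')(Y, T) = Mul(-10, Add(-1, Y)) = Add(10, Mul(-10, Y)))
Mul(Function('L')(-4, -19), Pow(Add(2, Function('h')(1, 6)), Rational(1, 2))) = Mul(Add(10, Mul(-10, -4)), Pow(Add(2, Add(2, 1)), Rational(1, 2))) = Mul(Add(10, 40), Pow(Add(2, 3), Rational(1, 2))) = Mul(50, Pow(5, Rational(1, 2)))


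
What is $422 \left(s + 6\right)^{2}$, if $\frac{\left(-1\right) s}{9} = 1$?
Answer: $3798$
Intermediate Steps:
$s = -9$ ($s = \left(-9\right) 1 = -9$)
$422 \left(s + 6\right)^{2} = 422 \left(-9 + 6\right)^{2} = 422 \left(-3\right)^{2} = 422 \cdot 9 = 3798$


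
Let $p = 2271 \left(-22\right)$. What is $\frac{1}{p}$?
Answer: $- \frac{1}{49962} \approx -2.0015 \cdot 10^{-5}$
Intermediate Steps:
$p = -49962$
$\frac{1}{p} = \frac{1}{-49962} = - \frac{1}{49962}$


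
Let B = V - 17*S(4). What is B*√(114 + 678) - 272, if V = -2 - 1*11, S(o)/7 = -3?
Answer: -272 + 2064*√22 ≈ 9409.0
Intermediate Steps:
S(o) = -21 (S(o) = 7*(-3) = -21)
V = -13 (V = -2 - 11 = -13)
B = 344 (B = -13 - 17*(-21) = -13 + 357 = 344)
B*√(114 + 678) - 272 = 344*√(114 + 678) - 272 = 344*√792 - 272 = 344*(6*√22) - 272 = 2064*√22 - 272 = -272 + 2064*√22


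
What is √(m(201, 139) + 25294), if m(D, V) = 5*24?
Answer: √25414 ≈ 159.42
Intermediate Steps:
m(D, V) = 120
√(m(201, 139) + 25294) = √(120 + 25294) = √25414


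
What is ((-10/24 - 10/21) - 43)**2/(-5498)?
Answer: -1510441/4310432 ≈ -0.35042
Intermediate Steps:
((-10/24 - 10/21) - 43)**2/(-5498) = ((-10*1/24 - 10*1/21) - 43)**2*(-1/5498) = ((-5/12 - 10/21) - 43)**2*(-1/5498) = (-25/28 - 43)**2*(-1/5498) = (-1229/28)**2*(-1/5498) = (1510441/784)*(-1/5498) = -1510441/4310432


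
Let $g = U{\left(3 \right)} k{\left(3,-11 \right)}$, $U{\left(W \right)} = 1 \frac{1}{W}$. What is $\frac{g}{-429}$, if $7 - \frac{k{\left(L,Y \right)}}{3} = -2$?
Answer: $- \frac{3}{143} \approx -0.020979$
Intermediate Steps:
$k{\left(L,Y \right)} = 27$ ($k{\left(L,Y \right)} = 21 - -6 = 21 + 6 = 27$)
$U{\left(W \right)} = \frac{1}{W}$
$g = 9$ ($g = \frac{1}{3} \cdot 27 = 9$)
$\frac{g}{-429} = \frac{9}{-429} = 9 \left(- \frac{1}{429}\right) = - \frac{3}{143}$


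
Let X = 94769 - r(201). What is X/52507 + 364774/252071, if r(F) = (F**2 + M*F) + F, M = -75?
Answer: 36607088600/13235491997 ≈ 2.7658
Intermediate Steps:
r(F) = F**2 - 74*F (r(F) = (F**2 - 75*F) + F = F**2 - 74*F)
X = 69242 (X = 94769 - 201*(-74 + 201) = 94769 - 201*127 = 94769 - 1*25527 = 94769 - 25527 = 69242)
X/52507 + 364774/252071 = 69242/52507 + 364774/252071 = 36607088600/13235491997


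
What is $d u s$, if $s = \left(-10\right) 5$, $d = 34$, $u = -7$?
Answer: $11900$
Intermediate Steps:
$s = -50$
$d u s = 34 \left(-7\right) \left(-50\right) = \left(-238\right) \left(-50\right) = 11900$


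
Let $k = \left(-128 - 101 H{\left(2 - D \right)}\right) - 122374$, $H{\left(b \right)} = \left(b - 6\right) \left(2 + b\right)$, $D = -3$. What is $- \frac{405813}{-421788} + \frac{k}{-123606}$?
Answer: $\frac{16922098523}{8689254588} \approx 1.9475$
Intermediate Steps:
$H{\left(b \right)} = \left(-6 + b\right) \left(2 + b\right)$
$k = -121795$ ($k = \left(-128 - 101 \left(-12 + \left(2 - -3\right)^{2} - 4 \left(2 - -3\right)\right)\right) - 122374 = \left(-128 - 101 \left(-12 + \left(2 + 3\right)^{2} - 4 \left(2 + 3\right)\right)\right) - 122374 = \left(-128 - 101 \left(-12 + 5^{2} - 20\right)\right) - 122374 = \left(-128 - 101 \left(-12 + 25 - 20\right)\right) - 122374 = \left(-128 - -707\right) - 122374 = \left(-128 + 707\right) - 122374 = 579 - 122374 = -121795$)
$- \frac{405813}{-421788} + \frac{k}{-123606} = - \frac{405813}{-421788} - \frac{121795}{-123606} = \left(-405813\right) \left(- \frac{1}{421788}\right) - - \frac{121795}{123606} = \frac{135271}{140596} + \frac{121795}{123606} = \frac{16922098523}{8689254588}$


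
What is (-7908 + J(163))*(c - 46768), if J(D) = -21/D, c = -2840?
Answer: 63945952200/163 ≈ 3.9231e+8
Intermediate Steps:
(-7908 + J(163))*(c - 46768) = (-7908 - 21/163)*(-2840 - 46768) = (-7908 - 21*1/163)*(-49608) = (-7908 - 21/163)*(-49608) = -1289025/163*(-49608) = 63945952200/163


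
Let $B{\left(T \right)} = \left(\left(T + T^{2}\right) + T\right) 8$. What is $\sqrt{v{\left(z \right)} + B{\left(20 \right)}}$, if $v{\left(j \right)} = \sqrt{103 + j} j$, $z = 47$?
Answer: $\sqrt{3520 + 235 \sqrt{6}} \approx 63.997$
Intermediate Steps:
$B{\left(T \right)} = 8 T^{2} + 16 T$ ($B{\left(T \right)} = \left(T^{2} + 2 T\right) 8 = 8 T^{2} + 16 T$)
$v{\left(j \right)} = j \sqrt{103 + j}$
$\sqrt{v{\left(z \right)} + B{\left(20 \right)}} = \sqrt{47 \sqrt{103 + 47} + 8 \cdot 20 \left(2 + 20\right)} = \sqrt{47 \sqrt{150} + 8 \cdot 20 \cdot 22} = \sqrt{47 \cdot 5 \sqrt{6} + 3520} = \sqrt{235 \sqrt{6} + 3520} = \sqrt{3520 + 235 \sqrt{6}}$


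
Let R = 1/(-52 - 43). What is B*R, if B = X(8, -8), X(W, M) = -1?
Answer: 1/95 ≈ 0.010526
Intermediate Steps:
B = -1
R = -1/95 (R = 1/(-95) = -1/95 ≈ -0.010526)
B*R = -1*(-1/95) = 1/95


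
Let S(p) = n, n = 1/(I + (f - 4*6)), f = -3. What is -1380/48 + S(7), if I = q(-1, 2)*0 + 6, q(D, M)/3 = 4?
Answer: -2419/84 ≈ -28.798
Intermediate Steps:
q(D, M) = 12 (q(D, M) = 3*4 = 12)
I = 6 (I = 12*0 + 6 = 0 + 6 = 6)
n = -1/21 (n = 1/(6 + (-3 - 4*6)) = 1/(6 + (-3 - 24)) = 1/(6 - 27) = 1/(-21) = -1/21 ≈ -0.047619)
S(p) = -1/21
-1380/48 + S(7) = -1380/48 - 1/21 = -30*23/24 - 1/21 = -115/4 - 1/21 = -2419/84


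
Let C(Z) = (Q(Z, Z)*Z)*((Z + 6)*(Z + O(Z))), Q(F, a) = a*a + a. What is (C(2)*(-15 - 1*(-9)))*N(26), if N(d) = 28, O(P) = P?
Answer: -64512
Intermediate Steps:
Q(F, a) = a + a² (Q(F, a) = a² + a = a + a²)
C(Z) = 2*Z³*(1 + Z)*(6 + Z) (C(Z) = ((Z*(1 + Z))*Z)*((Z + 6)*(Z + Z)) = (Z²*(1 + Z))*((6 + Z)*(2*Z)) = (Z²*(1 + Z))*(2*Z*(6 + Z)) = 2*Z³*(1 + Z)*(6 + Z))
(C(2)*(-15 - 1*(-9)))*N(26) = ((2*2³*(1 + 2)*(6 + 2))*(-15 - 1*(-9)))*28 = ((2*8*3*8)*(-15 + 9))*28 = (384*(-6))*28 = -2304*28 = -64512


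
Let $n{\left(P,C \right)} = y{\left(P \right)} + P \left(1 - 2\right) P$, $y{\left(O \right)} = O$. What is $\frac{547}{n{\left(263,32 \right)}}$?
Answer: $- \frac{547}{68906} \approx -0.0079384$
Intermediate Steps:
$n{\left(P,C \right)} = P - P^{2}$ ($n{\left(P,C \right)} = P + P \left(1 - 2\right) P = P + P \left(- P\right) = P - P^{2}$)
$\frac{547}{n{\left(263,32 \right)}} = \frac{547}{263 \left(1 - 263\right)} = \frac{547}{263 \left(-262\right)} = \frac{547}{-68906} = 547 \left(- \frac{1}{68906}\right) = - \frac{547}{68906}$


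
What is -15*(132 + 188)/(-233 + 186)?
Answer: 4800/47 ≈ 102.13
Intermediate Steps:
-15*(132 + 188)/(-233 + 186) = -4800/(-47) = -4800*(-1)/47 = -15*(-320/47) = 4800/47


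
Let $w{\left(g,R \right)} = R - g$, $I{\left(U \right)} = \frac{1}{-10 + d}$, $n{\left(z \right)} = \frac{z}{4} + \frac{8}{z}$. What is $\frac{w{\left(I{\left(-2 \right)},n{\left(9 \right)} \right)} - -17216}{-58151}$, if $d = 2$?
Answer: $- \frac{1239787}{4186872} \approx -0.29611$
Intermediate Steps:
$n{\left(z \right)} = \frac{8}{z} + \frac{z}{4}$ ($n{\left(z \right)} = z \frac{1}{4} + \frac{8}{z} = \frac{z}{4} + \frac{8}{z} = \frac{8}{z} + \frac{z}{4}$)
$I{\left(U \right)} = - \frac{1}{8}$ ($I{\left(U \right)} = \frac{1}{-10 + 2} = \frac{1}{-8} = - \frac{1}{8}$)
$\frac{w{\left(I{\left(-2 \right)},n{\left(9 \right)} \right)} - -17216}{-58151} = \frac{\left(\left(\frac{8}{9} + \frac{1}{4} \cdot 9\right) - - \frac{1}{8}\right) - -17216}{-58151} = \left(\left(\left(8 \cdot \frac{1}{9} + \frac{9}{4}\right) + \frac{1}{8}\right) + 17216\right) \left(- \frac{1}{58151}\right) = \left(\left(\left(\frac{8}{9} + \frac{9}{4}\right) + \frac{1}{8}\right) + 17216\right) \left(- \frac{1}{58151}\right) = \left(\left(\frac{113}{36} + \frac{1}{8}\right) + 17216\right) \left(- \frac{1}{58151}\right) = \left(\frac{235}{72} + 17216\right) \left(- \frac{1}{58151}\right) = \frac{1239787}{72} \left(- \frac{1}{58151}\right) = - \frac{1239787}{4186872}$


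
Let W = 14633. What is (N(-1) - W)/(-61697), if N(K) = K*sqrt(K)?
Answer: 14633/61697 + I/61697 ≈ 0.23718 + 1.6208e-5*I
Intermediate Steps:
N(K) = K**(3/2)
(N(-1) - W)/(-61697) = ((-1)**(3/2) - 1*14633)/(-61697) = (-I - 14633)*(-1/61697) = (-14633 - I)*(-1/61697) = 14633/61697 + I/61697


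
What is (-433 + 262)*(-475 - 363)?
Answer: 143298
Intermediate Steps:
(-433 + 262)*(-475 - 363) = -171*(-838) = 143298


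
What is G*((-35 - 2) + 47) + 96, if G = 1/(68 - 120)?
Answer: 2491/26 ≈ 95.808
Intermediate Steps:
G = -1/52 (G = 1/(-52) = -1/52 ≈ -0.019231)
G*((-35 - 2) + 47) + 96 = -((-35 - 2) + 47)/52 + 96 = -(-37 + 47)/52 + 96 = -1/52*10 + 96 = -5/26 + 96 = 2491/26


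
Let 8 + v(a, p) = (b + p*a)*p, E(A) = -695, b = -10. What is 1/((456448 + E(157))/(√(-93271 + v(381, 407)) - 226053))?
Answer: -226053/455753 + 2*√15753730/455753 ≈ -0.47858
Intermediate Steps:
v(a, p) = -8 + p*(-10 + a*p) (v(a, p) = -8 + (-10 + p*a)*p = -8 + (-10 + a*p)*p = -8 + p*(-10 + a*p))
1/((456448 + E(157))/(√(-93271 + v(381, 407)) - 226053)) = 1/((456448 - 695)/(√(-93271 + (-8 - 10*407 + 381*407²)) - 226053)) = 1/(455753/(√(-93271 + (-8 - 4070 + 381*165649)) - 226053)) = 1/(455753/(√(-93271 + (-8 - 4070 + 63112269)) - 226053)) = 1/(455753/(√(-93271 + 63108191) - 226053)) = 1/(455753/(√63014920 - 226053)) = 1/(455753/(2*√15753730 - 226053)) = 1/(455753/(-226053 + 2*√15753730)) = -226053/455753 + 2*√15753730/455753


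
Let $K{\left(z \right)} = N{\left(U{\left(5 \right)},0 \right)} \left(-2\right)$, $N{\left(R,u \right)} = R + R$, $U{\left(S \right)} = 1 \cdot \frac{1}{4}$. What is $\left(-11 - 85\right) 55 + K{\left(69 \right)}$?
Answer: $-5281$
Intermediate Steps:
$U{\left(S \right)} = \frac{1}{4}$ ($U{\left(S \right)} = 1 \cdot \frac{1}{4} = \frac{1}{4}$)
$N{\left(R,u \right)} = 2 R$
$K{\left(z \right)} = -1$ ($K{\left(z \right)} = 2 \cdot \frac{1}{4} \left(-2\right) = \frac{1}{2} \left(-2\right) = -1$)
$\left(-11 - 85\right) 55 + K{\left(69 \right)} = \left(-11 - 85\right) 55 - 1 = \left(-96\right) 55 - 1 = -5280 - 1 = -5281$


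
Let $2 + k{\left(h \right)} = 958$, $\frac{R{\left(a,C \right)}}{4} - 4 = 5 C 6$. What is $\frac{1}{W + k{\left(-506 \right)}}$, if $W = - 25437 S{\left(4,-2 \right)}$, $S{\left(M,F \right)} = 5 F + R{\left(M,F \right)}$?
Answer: $\frac{1}{5953214} \approx 1.6798 \cdot 10^{-7}$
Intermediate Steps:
$R{\left(a,C \right)} = 16 + 120 C$ ($R{\left(a,C \right)} = 16 + 4 \cdot 5 C 6 = 16 + 4 \cdot 30 C = 16 + 120 C$)
$S{\left(M,F \right)} = 16 + 125 F$ ($S{\left(M,F \right)} = 5 F + \left(16 + 120 F\right) = 16 + 125 F$)
$k{\left(h \right)} = 956$ ($k{\left(h \right)} = -2 + 958 = 956$)
$W = 5952258$ ($W = - 25437 \left(16 + 125 \left(-2\right)\right) = - 25437 \left(16 - 250\right) = \left(-25437\right) \left(-234\right) = 5952258$)
$\frac{1}{W + k{\left(-506 \right)}} = \frac{1}{5952258 + 956} = \frac{1}{5953214}$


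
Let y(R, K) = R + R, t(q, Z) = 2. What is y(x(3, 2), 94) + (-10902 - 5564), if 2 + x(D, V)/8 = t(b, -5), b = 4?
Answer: -16466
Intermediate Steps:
x(D, V) = 0 (x(D, V) = -16 + 8*2 = -16 + 16 = 0)
y(R, K) = 2*R
y(x(3, 2), 94) + (-10902 - 5564) = 2*0 + (-10902 - 5564) = 0 - 16466 = -16466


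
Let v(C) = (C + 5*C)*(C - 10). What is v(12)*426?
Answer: 61344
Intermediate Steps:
v(C) = 6*C*(-10 + C) (v(C) = (6*C)*(-10 + C) = 6*C*(-10 + C))
v(12)*426 = (6*12*(-10 + 12))*426 = (6*12*2)*426 = 144*426 = 61344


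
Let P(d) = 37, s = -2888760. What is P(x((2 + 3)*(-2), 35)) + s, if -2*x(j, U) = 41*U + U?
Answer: -2888723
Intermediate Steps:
x(j, U) = -21*U (x(j, U) = -(41*U + U)/2 = -21*U)
P(x((2 + 3)*(-2), 35)) + s = 37 - 2888760 = -2888723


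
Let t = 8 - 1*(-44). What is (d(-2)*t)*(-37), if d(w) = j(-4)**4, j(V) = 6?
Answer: -2493504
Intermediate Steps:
t = 52 (t = 8 + 44 = 52)
d(w) = 1296 (d(w) = 6**4 = 1296)
(d(-2)*t)*(-37) = (1296*52)*(-37) = 67392*(-37) = -2493504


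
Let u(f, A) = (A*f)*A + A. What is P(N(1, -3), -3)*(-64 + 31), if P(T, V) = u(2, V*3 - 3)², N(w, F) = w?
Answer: -2513808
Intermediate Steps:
u(f, A) = A + f*A² (u(f, A) = f*A² + A = A + f*A²)
P(T, V) = (-5 + 6*V)²*(-3 + 3*V)² (P(T, V) = ((V*3 - 3)*(1 + (V*3 - 3)*2))² = ((3*V - 3)*(1 + (3*V - 3)*2))² = ((-3 + 3*V)*(1 + (-3 + 3*V)*2))² = ((-3 + 3*V)*(1 + (-6 + 6*V)))² = ((-3 + 3*V)*(-5 + 6*V))² = ((-5 + 6*V)*(-3 + 3*V))² = (-5 + 6*V)²*(-3 + 3*V)²)
P(N(1, -3), -3)*(-64 + 31) = (9*(-1 - 3)²*(-5 + 6*(-3))²)*(-64 + 31) = (9*(-4)²*(-5 - 18)²)*(-33) = (9*16*(-23)²)*(-33) = (9*16*529)*(-33) = 76176*(-33) = -2513808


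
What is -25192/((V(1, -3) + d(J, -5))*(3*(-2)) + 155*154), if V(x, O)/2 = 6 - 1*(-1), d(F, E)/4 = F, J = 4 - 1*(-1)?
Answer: -12596/11833 ≈ -1.0645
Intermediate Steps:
J = 5 (J = 4 + 1 = 5)
d(F, E) = 4*F
V(x, O) = 14 (V(x, O) = 2*(6 - 1*(-1)) = 2*(6 + 1) = 2*7 = 14)
-25192/((V(1, -3) + d(J, -5))*(3*(-2)) + 155*154) = -25192/((14 + 4*5)*(3*(-2)) + 155*154) = -25192/((14 + 20)*(-6) + 23870) = -25192/(34*(-6) + 23870) = -25192/(-204 + 23870) = -25192/23666 = -25192*1/23666 = -12596/11833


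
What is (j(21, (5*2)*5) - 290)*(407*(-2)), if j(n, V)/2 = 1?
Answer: 234432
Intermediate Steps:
j(n, V) = 2 (j(n, V) = 2*1 = 2)
(j(21, (5*2)*5) - 290)*(407*(-2)) = (2 - 290)*(407*(-2)) = -288*(-814) = 234432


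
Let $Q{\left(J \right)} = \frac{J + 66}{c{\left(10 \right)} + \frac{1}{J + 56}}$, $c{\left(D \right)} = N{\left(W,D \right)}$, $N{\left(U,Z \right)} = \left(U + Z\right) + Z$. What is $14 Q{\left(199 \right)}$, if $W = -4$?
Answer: $\frac{2550}{11} \approx 231.82$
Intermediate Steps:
$N{\left(U,Z \right)} = U + 2 Z$
$c{\left(D \right)} = -4 + 2 D$
$Q{\left(J \right)} = \frac{66 + J}{16 + \frac{1}{56 + J}}$ ($Q{\left(J \right)} = \frac{J + 66}{\left(-4 + 2 \cdot 10\right) + \frac{1}{J + 56}} = \frac{66 + J}{\left(-4 + 20\right) + \frac{1}{56 + J}} = \frac{66 + J}{16 + \frac{1}{56 + J}}$)
$14 Q{\left(199 \right)} = 14 \frac{3696 + 199^{2} + 122 \cdot 199}{897 + 16 \cdot 199} = 14 \frac{3696 + 39601 + 24278}{897 + 3184} = 14 \cdot \frac{1}{4081} \cdot 67575 = 14 \cdot \frac{1275}{77} = \frac{2550}{11}$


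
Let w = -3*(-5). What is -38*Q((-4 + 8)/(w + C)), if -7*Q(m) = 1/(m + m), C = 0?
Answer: 285/28 ≈ 10.179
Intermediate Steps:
w = 15
Q(m) = -1/(14*m) (Q(m) = -1/(7*(m + m)) = -1/(2*m)/7 = -1/(14*m))
-38*Q((-4 + 8)/(w + C)) = -(-19)/(7*((-4 + 8)/(15 + 0))) = -(-19)/(7*(4/15)) = -(-19)/(7*(4*(1/15))) = -(-19)/(7*4/15) = -(-19)*15/(7*4) = -38*(-15/56) = 285/28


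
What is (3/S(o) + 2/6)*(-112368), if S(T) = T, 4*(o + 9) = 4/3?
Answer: 18728/13 ≈ 1440.6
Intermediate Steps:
o = -26/3 (o = -9 + (4/3)/4 = -9 + (4*(1/3))/4 = -9 + (1/4)*(4/3) = -9 + 1/3 = -26/3 ≈ -8.6667)
(3/S(o) + 2/6)*(-112368) = (3/(-26/3) + 2/6)*(-112368) = (3*(-3/26) + 2*(1/6))*(-112368) = (-9/26 + 1/3)*(-112368) = -1/78*(-112368) = 18728/13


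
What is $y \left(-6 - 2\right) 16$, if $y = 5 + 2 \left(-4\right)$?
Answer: $384$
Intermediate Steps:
$y = -3$ ($y = 5 - 8 = -3$)
$y \left(-6 - 2\right) 16 = - 3 \left(-6 - 2\right) 16 = \left(-3\right) \left(-8\right) 16 = 24 \cdot 16 = 384$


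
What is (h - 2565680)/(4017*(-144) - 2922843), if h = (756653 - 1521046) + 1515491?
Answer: 1814582/3501291 ≈ 0.51826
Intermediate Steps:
h = 751098 (h = -764393 + 1515491 = 751098)
(h - 2565680)/(4017*(-144) - 2922843) = (751098 - 2565680)/(4017*(-144) - 2922843) = -1814582/(-578448 - 2922843) = -1814582/(-3501291) = -1814582*(-1/3501291) = 1814582/3501291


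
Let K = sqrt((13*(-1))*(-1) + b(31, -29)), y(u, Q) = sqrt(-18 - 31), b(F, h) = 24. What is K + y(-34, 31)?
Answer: sqrt(37) + 7*I ≈ 6.0828 + 7.0*I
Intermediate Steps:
y(u, Q) = 7*I (y(u, Q) = sqrt(-49) = 7*I)
K = sqrt(37) (K = sqrt((13*(-1))*(-1) + 24) = sqrt(-13*(-1) + 24) = sqrt(13 + 24) = sqrt(37) ≈ 6.0828)
K + y(-34, 31) = sqrt(37) + 7*I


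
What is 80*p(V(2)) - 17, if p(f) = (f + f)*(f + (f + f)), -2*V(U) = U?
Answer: 463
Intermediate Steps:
V(U) = -U/2
p(f) = 6*f**2 (p(f) = (2*f)*(f + 2*f) = (2*f)*(3*f) = 6*f**2)
80*p(V(2)) - 17 = 80*(6*(-1/2*2)**2) - 17 = 80*(6*(-1)**2) - 17 = 80*(6*1) - 17 = 80*6 - 17 = 480 - 17 = 463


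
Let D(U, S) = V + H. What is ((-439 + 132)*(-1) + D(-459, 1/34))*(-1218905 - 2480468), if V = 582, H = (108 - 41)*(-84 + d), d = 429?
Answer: -88799749492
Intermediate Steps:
H = 23115 (H = (108 - 41)*(-84 + 429) = 67*345 = 23115)
D(U, S) = 23697 (D(U, S) = 582 + 23115 = 23697)
((-439 + 132)*(-1) + D(-459, 1/34))*(-1218905 - 2480468) = ((-439 + 132)*(-1) + 23697)*(-1218905 - 2480468) = (-307*(-1) + 23697)*(-3699373) = (307 + 23697)*(-3699373) = 24004*(-3699373) = -88799749492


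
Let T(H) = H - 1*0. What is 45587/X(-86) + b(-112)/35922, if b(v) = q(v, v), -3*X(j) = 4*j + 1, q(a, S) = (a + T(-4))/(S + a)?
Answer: 39301830557/98569968 ≈ 398.72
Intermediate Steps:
T(H) = H (T(H) = H + 0 = H)
q(a, S) = (-4 + a)/(S + a) (q(a, S) = (a - 4)/(S + a) = (-4 + a)/(S + a))
X(j) = -⅓ - 4*j/3 (X(j) = -(4*j + 1)/3 = -(1 + 4*j)/3 = -⅓ - 4*j/3)
b(v) = (-4 + v)/(2*v) (b(v) = (-4 + v)/(v + v) = (-4 + v)/((2*v)) = (1/(2*v))*(-4 + v) = (-4 + v)/(2*v))
45587/X(-86) + b(-112)/35922 = 45587/(-⅓ - 4/3*(-86)) + ((½)*(-4 - 112)/(-112))/35922 = 45587/(-⅓ + 344/3) + ((½)*(-1/112)*(-116))*(1/35922) = 45587/(343/3) + (29/56)*(1/35922) = 45587*(3/343) + 29/2011632 = 136761/343 + 29/2011632 = 39301830557/98569968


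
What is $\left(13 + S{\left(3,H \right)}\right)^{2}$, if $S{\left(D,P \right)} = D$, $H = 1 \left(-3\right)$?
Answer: $256$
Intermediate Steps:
$H = -3$
$\left(13 + S{\left(3,H \right)}\right)^{2} = \left(13 + 3\right)^{2} = 16^{2} = 256$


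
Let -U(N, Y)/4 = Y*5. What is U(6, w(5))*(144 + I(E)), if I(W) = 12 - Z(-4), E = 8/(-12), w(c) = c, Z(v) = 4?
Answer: -15200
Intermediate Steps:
E = -2/3 (E = 8*(-1/12) = -2/3 ≈ -0.66667)
I(W) = 8 (I(W) = 12 - 1*4 = 12 - 4 = 8)
U(N, Y) = -20*Y (U(N, Y) = -4*Y*5 = -20*Y)
U(6, w(5))*(144 + I(E)) = (-20*5)*(144 + 8) = -100*152 = -15200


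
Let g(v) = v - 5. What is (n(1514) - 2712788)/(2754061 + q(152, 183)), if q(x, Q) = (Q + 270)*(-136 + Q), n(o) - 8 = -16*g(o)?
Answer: -684231/693838 ≈ -0.98615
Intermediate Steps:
g(v) = -5 + v
n(o) = 88 - 16*o (n(o) = 8 - 16*(-5 + o) = 8 + (80 - 16*o) = 88 - 16*o)
q(x, Q) = (-136 + Q)*(270 + Q) (q(x, Q) = (270 + Q)*(-136 + Q) = (-136 + Q)*(270 + Q))
(n(1514) - 2712788)/(2754061 + q(152, 183)) = ((88 - 16*1514) - 2712788)/(2754061 + (-36720 + 183² + 134*183)) = ((88 - 24224) - 2712788)/(2754061 + (-36720 + 33489 + 24522)) = (-24136 - 2712788)/(2754061 + 21291) = -2736924/2775352 = -2736924*1/2775352 = -684231/693838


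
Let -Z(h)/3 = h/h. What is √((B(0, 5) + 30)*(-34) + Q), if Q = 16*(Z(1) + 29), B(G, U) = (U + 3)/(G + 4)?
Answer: 4*I*√42 ≈ 25.923*I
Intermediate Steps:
B(G, U) = (3 + U)/(4 + G)
Z(h) = -3 (Z(h) = -3*h/h = -3*1 = -3)
Q = 416 (Q = 16*(-3 + 29) = 16*26 = 416)
√((B(0, 5) + 30)*(-34) + Q) = √(((3 + 5)/(4 + 0) + 30)*(-34) + 416) = √((8/4 + 30)*(-34) + 416) = √(((¼)*8 + 30)*(-34) + 416) = √((2 + 30)*(-34) + 416) = √(32*(-34) + 416) = √(-1088 + 416) = √(-672) = 4*I*√42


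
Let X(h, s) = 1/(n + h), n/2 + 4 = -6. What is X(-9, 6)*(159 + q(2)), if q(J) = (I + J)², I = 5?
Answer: -208/29 ≈ -7.1724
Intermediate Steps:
n = -20 (n = -8 + 2*(-6) = -8 - 12 = -20)
X(h, s) = 1/(-20 + h)
q(J) = (5 + J)²
X(-9, 6)*(159 + q(2)) = (159 + (5 + 2)²)/(-20 - 9) = (159 + 7²)/(-29) = -(159 + 49)/29 = -1/29*208 = -208/29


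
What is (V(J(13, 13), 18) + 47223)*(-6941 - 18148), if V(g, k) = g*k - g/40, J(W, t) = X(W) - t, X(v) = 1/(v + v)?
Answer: -1226089820913/1040 ≈ -1.1789e+9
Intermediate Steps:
X(v) = 1/(2*v)
J(W, t) = 1/(2*W) - t
V(g, k) = -g/40 + g*k (V(g, k) = g*k - g/40 = -g/40 + g*k)
(V(J(13, 13), 18) + 47223)*(-6941 - 18148) = (((½)/13 - 1*13)*(-1/40 + 18) + 47223)*(-6941 - 18148) = (((½)*(1/13) - 13)*(719/40) + 47223)*(-25089) = ((1/26 - 13)*(719/40) + 47223)*(-25089) = (-337/26*719/40 + 47223)*(-25089) = (-242303/1040 + 47223)*(-25089) = (48869617/1040)*(-25089) = -1226089820913/1040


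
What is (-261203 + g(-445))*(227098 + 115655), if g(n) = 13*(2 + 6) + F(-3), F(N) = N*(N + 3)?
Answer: -89492465547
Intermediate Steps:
F(N) = N*(3 + N)
g(n) = 104 (g(n) = 13*(2 + 6) - 3*(3 - 3) = 13*8 - 3*0 = 104 + 0 = 104)
(-261203 + g(-445))*(227098 + 115655) = (-261203 + 104)*(227098 + 115655) = -261099*342753 = -89492465547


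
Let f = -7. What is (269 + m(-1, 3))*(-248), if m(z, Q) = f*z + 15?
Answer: -72168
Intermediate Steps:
m(z, Q) = 15 - 7*z (m(z, Q) = -7*z + 15 = 15 - 7*z)
(269 + m(-1, 3))*(-248) = (269 + (15 - 7*(-1)))*(-248) = (269 + (15 + 7))*(-248) = (269 + 22)*(-248) = 291*(-248) = -72168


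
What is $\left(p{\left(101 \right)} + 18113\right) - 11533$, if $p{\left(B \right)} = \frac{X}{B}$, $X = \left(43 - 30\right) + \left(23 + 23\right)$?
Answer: $\frac{664639}{101} \approx 6580.6$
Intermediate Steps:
$X = 59$ ($X = 13 + 46 = 59$)
$p{\left(B \right)} = \frac{59}{B}$
$\left(p{\left(101 \right)} + 18113\right) - 11533 = \left(\frac{59}{101} + 18113\right) - 11533 = \frac{1829472}{101} - 11533 = \frac{664639}{101}$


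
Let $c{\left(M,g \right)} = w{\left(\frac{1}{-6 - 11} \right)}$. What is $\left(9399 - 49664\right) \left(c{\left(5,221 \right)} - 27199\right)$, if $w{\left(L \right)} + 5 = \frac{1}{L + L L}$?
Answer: $\frac{17537541545}{16} \approx 1.0961 \cdot 10^{9}$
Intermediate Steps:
$w{\left(L \right)} = -5 + \frac{1}{L + L^{2}}$ ($w{\left(L \right)} = -5 + \frac{1}{L + L L} = -5 + \frac{1}{L + L^{2}}$)
$c{\left(M,g \right)} = - \frac{369}{16}$ ($c{\left(M,g \right)} = \frac{1 - \frac{5}{-6 - 11} - 5 \left(\frac{1}{-6 - 11}\right)^{2}}{\frac{1}{-6 - 11} \left(1 + \frac{1}{-6 - 11}\right)} = \frac{1 - \frac{5}{-17} - 5 \left(\frac{1}{-17}\right)^{2}}{\frac{1}{-17} \left(1 + \frac{1}{-17}\right)} = \frac{1 - - \frac{5}{17} - 5 \left(- \frac{1}{17}\right)^{2}}{\left(- \frac{1}{17}\right) \left(1 - \frac{1}{17}\right)} = - \frac{17 \left(1 + \frac{5}{17} - \frac{5}{289}\right)}{\frac{16}{17}} = \left(-17\right) \frac{17}{16} \left(1 + \frac{5}{17} - \frac{5}{289}\right) = \left(-17\right) \frac{17}{16} \cdot \frac{369}{289} = - \frac{369}{16}$)
$\left(9399 - 49664\right) \left(c{\left(5,221 \right)} - 27199\right) = \left(9399 - 49664\right) \left(- \frac{369}{16} - 27199\right) = \left(-40265\right) \left(- \frac{435553}{16}\right) = \frac{17537541545}{16}$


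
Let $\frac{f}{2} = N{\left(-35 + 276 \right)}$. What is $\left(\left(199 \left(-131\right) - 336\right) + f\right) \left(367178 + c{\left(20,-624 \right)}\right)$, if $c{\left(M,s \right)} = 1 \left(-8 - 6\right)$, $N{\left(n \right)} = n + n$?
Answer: $-9341019324$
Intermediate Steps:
$N{\left(n \right)} = 2 n$
$f = 964$ ($f = 2 \cdot 2 \left(-35 + 276\right) = 2 \cdot 2 \cdot 241 = 2 \cdot 482 = 964$)
$c{\left(M,s \right)} = -14$ ($c{\left(M,s \right)} = 1 \left(-14\right) = -14$)
$\left(\left(199 \left(-131\right) - 336\right) + f\right) \left(367178 + c{\left(20,-624 \right)}\right) = \left(\left(199 \left(-131\right) - 336\right) + 964\right) \left(367178 - 14\right) = \left(\left(-26069 - 336\right) + 964\right) 367164 = \left(-26405 + 964\right) 367164 = \left(-25441\right) 367164 = -9341019324$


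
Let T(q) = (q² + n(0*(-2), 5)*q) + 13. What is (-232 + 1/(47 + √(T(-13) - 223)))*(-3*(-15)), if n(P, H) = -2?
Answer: 45*(-232*√15 + 10903*I)/(√15 - 47*I) ≈ -10439.0 - 0.078365*I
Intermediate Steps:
T(q) = 13 + q² - 2*q (T(q) = (q² - 2*q) + 13 = 13 + q² - 2*q)
(-232 + 1/(47 + √(T(-13) - 223)))*(-3*(-15)) = (-232 + 1/(47 + √((13 + (-13)² - 2*(-13)) - 223)))*(-3*(-15)) = (-232 + 1/(47 + √((13 + 169 + 26) - 223)))*45 = (-232 + 1/(47 + √(208 - 223)))*45 = (-232 + 1/(47 + √(-15)))*45 = (-232 + 1/(47 + I*√15))*45 = -10440 + 45/(47 + I*√15)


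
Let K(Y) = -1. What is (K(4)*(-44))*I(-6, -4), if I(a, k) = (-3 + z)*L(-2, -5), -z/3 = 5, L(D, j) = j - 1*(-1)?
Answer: 3168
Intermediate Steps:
L(D, j) = 1 + j (L(D, j) = j + 1 = 1 + j)
z = -15 (z = -3*5 = -15)
I(a, k) = 72 (I(a, k) = (-3 - 15)*(1 - 5) = -18*(-4) = 72)
(K(4)*(-44))*I(-6, -4) = -1*(-44)*72 = 44*72 = 3168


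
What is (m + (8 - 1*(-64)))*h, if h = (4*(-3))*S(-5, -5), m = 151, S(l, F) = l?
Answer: 13380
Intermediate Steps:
h = 60 (h = (4*(-3))*(-5) = -12*(-5) = 60)
(m + (8 - 1*(-64)))*h = (151 + (8 - 1*(-64)))*60 = (151 + (8 + 64))*60 = (151 + 72)*60 = 223*60 = 13380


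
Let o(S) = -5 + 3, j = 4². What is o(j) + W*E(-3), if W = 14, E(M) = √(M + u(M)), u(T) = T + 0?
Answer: -2 + 14*I*√6 ≈ -2.0 + 34.293*I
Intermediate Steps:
u(T) = T
E(M) = √2*√M (E(M) = √(M + M) = √(2*M) = √2*√M)
j = 16
o(S) = -2
o(j) + W*E(-3) = -2 + 14*(√2*√(-3)) = -2 + 14*(√2*(I*√3)) = -2 + 14*(I*√6) = -2 + 14*I*√6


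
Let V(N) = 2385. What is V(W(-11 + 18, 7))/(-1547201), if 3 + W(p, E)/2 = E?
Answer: -2385/1547201 ≈ -0.0015415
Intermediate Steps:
W(p, E) = -6 + 2*E
V(W(-11 + 18, 7))/(-1547201) = 2385/(-1547201) = 2385*(-1/1547201) = -2385/1547201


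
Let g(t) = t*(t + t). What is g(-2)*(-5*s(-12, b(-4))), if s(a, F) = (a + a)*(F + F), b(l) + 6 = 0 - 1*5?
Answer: -21120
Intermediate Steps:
b(l) = -11 (b(l) = -6 + (0 - 1*5) = -6 + (0 - 5) = -6 - 5 = -11)
s(a, F) = 4*F*a (s(a, F) = (2*a)*(2*F) = 4*F*a)
g(t) = 2*t² (g(t) = t*(2*t) = 2*t²)
g(-2)*(-5*s(-12, b(-4))) = (2*(-2)²)*(-20*(-11)*(-12)) = (2*4)*(-5*528) = 8*(-2640) = -21120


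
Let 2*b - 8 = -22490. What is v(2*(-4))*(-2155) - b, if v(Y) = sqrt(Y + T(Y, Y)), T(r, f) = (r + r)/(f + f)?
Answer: 11241 - 2155*I*sqrt(7) ≈ 11241.0 - 5701.6*I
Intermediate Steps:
b = -11241 (b = 4 + (1/2)*(-22490) = 4 - 11245 = -11241)
T(r, f) = r/f (T(r, f) = (2*r)/((2*f)) = (2*r)*(1/(2*f)) = r/f)
v(Y) = sqrt(1 + Y) (v(Y) = sqrt(Y + Y/Y) = sqrt(Y + 1) = sqrt(1 + Y))
v(2*(-4))*(-2155) - b = sqrt(1 + 2*(-4))*(-2155) - 1*(-11241) = sqrt(1 - 8)*(-2155) + 11241 = sqrt(-7)*(-2155) + 11241 = (I*sqrt(7))*(-2155) + 11241 = -2155*I*sqrt(7) + 11241 = 11241 - 2155*I*sqrt(7)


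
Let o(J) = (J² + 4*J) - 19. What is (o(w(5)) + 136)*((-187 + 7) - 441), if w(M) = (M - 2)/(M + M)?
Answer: -7345809/100 ≈ -73458.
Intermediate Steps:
w(M) = (-2 + M)/(2*M) (w(M) = (-2 + M)/((2*M)) = (-2 + M)*(1/(2*M)) = (-2 + M)/(2*M))
o(J) = -19 + J² + 4*J
(o(w(5)) + 136)*((-187 + 7) - 441) = ((-19 + ((½)*(-2 + 5)/5)² + 4*((½)*(-2 + 5)/5)) + 136)*((-187 + 7) - 441) = ((-19 + ((½)*(⅕)*3)² + 4*((½)*(⅕)*3)) + 136)*(-180 - 441) = ((-19 + (3/10)² + 4*(3/10)) + 136)*(-621) = ((-19 + 9/100 + 6/5) + 136)*(-621) = (-1771/100 + 136)*(-621) = (11829/100)*(-621) = -7345809/100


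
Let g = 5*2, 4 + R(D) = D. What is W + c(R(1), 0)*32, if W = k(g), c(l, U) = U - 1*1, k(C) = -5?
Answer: -37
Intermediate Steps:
R(D) = -4 + D
g = 10
c(l, U) = -1 + U (c(l, U) = U - 1 = -1 + U)
W = -5
W + c(R(1), 0)*32 = -5 + (-1 + 0)*32 = -5 - 1*32 = -5 - 32 = -37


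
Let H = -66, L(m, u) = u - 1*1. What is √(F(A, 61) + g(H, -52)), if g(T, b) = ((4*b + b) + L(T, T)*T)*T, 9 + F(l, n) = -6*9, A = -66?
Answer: I*√274755 ≈ 524.17*I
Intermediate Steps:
F(l, n) = -63 (F(l, n) = -9 - 6*9 = -9 - 54 = -63)
L(m, u) = -1 + u (L(m, u) = u - 1 = -1 + u)
g(T, b) = T*(5*b + T*(-1 + T)) (g(T, b) = ((4*b + b) + (-1 + T)*T)*T = (5*b + T*(-1 + T))*T = T*(5*b + T*(-1 + T)))
√(F(A, 61) + g(H, -52)) = √(-63 - 66*(5*(-52) - 66*(-1 - 66))) = √(-63 - 66*(-260 - 66*(-67))) = √(-63 - 66*(-260 + 4422)) = √(-63 - 66*4162) = √(-63 - 274692) = √(-274755) = I*√274755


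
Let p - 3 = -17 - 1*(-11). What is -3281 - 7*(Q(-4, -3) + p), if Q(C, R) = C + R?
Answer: -3211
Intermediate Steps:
p = -3 (p = 3 + (-17 - 1*(-11)) = 3 + (-17 + 11) = 3 - 6 = -3)
-3281 - 7*(Q(-4, -3) + p) = -3281 - 7*((-4 - 3) - 3) = -3281 - 7*(-7 - 3) = -3281 - 7*(-10) = -3281 - 1*(-70) = -3281 + 70 = -3211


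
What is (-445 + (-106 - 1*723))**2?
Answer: 1623076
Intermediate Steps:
(-445 + (-106 - 1*723))**2 = (-445 + (-106 - 723))**2 = (-445 - 829)**2 = (-1274)**2 = 1623076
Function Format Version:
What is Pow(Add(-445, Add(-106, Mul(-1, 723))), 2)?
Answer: 1623076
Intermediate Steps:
Pow(Add(-445, Add(-106, Mul(-1, 723))), 2) = Pow(Add(-445, Add(-106, -723)), 2) = Pow(Add(-445, -829), 2) = Pow(-1274, 2) = 1623076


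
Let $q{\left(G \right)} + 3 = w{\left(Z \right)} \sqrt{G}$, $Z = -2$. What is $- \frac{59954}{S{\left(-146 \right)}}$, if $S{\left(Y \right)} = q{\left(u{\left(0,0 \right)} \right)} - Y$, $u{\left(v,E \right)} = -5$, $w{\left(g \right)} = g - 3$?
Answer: $- \frac{4286711}{10287} - \frac{149885 i \sqrt{5}}{10287} \approx -416.71 - 32.58 i$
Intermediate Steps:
$w{\left(g \right)} = -3 + g$ ($w{\left(g \right)} = g - 3 = -3 + g$)
$q{\left(G \right)} = -3 - 5 \sqrt{G}$ ($q{\left(G \right)} = -3 + \left(-3 - 2\right) \sqrt{G} = -3 - 5 \sqrt{G}$)
$S{\left(Y \right)} = -3 - Y - 5 i \sqrt{5}$ ($S{\left(Y \right)} = \left(-3 - 5 \sqrt{-5}\right) - Y = \left(-3 - 5 i \sqrt{5}\right) - Y = -3 - Y - 5 i \sqrt{5}$)
$- \frac{59954}{S{\left(-146 \right)}} = - \frac{59954}{-3 - -146 - 5 i \sqrt{5}} = - \frac{59954}{-3 + 146 - 5 i \sqrt{5}} = - \frac{59954}{143 - 5 i \sqrt{5}}$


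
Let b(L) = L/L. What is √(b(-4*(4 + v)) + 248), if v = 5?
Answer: √249 ≈ 15.780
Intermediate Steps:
b(L) = 1
√(b(-4*(4 + v)) + 248) = √(1 + 248) = √249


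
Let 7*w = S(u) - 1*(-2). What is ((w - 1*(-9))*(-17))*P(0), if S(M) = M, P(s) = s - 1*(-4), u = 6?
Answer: -4828/7 ≈ -689.71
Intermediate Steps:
P(s) = 4 + s (P(s) = s + 4 = 4 + s)
w = 8/7 (w = (6 - 1*(-2))/7 = (6 + 2)/7 = (⅐)*8 = 8/7 ≈ 1.1429)
((w - 1*(-9))*(-17))*P(0) = ((8/7 - 1*(-9))*(-17))*(4 + 0) = ((8/7 + 9)*(-17))*4 = ((71/7)*(-17))*4 = -1207/7*4 = -4828/7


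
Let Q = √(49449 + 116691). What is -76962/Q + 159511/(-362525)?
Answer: -11/25 - 12827*√4615/4615 ≈ -189.26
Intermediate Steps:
Q = 6*√4615 (Q = √166140 = 6*√4615 ≈ 407.60)
-76962/Q + 159511/(-362525) = -76962*√4615/27690 + 159511/(-362525) = -12827*√4615/4615 + 159511*(-1/362525) = -12827*√4615/4615 - 11/25 = -11/25 - 12827*√4615/4615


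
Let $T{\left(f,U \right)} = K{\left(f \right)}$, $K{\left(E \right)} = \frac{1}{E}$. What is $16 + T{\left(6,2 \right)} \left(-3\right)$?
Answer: $\frac{31}{2} \approx 15.5$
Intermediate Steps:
$T{\left(f,U \right)} = \frac{1}{f}$
$16 + T{\left(6,2 \right)} \left(-3\right) = 16 + \frac{1}{6} \left(-3\right) = 16 - \frac{1}{2} = \frac{31}{2}$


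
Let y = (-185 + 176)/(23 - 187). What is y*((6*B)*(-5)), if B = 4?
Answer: -270/41 ≈ -6.5854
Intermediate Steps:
y = 9/164 (y = -9/(-164) = -9*(-1/164) = 9/164 ≈ 0.054878)
y*((6*B)*(-5)) = 9*((6*4)*(-5))/164 = 9*(24*(-5))/164 = (9/164)*(-120) = -270/41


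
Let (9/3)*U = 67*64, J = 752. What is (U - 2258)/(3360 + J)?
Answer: -1243/6168 ≈ -0.20152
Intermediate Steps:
U = 4288/3 (U = (67*64)/3 = (⅓)*4288 = 4288/3 ≈ 1429.3)
(U - 2258)/(3360 + J) = (4288/3 - 2258)/(3360 + 752) = -2486/3/4112 = -2486/3*1/4112 = -1243/6168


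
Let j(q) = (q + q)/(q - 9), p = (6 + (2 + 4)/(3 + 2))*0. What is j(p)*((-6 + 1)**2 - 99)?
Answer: 0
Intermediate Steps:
p = 0 (p = (6 + 6/5)*0 = (36/5)*0 = 0)
j(q) = 2*q/(-9 + q) (j(q) = (2*q)/(-9 + q) = 2*q/(-9 + q))
j(p)*((-6 + 1)**2 - 99) = (2*0/(-9 + 0))*((-6 + 1)**2 - 99) = (2*0/(-9))*((-5)**2 - 99) = (2*0*(-1/9))*(25 - 99) = 0*(-74) = 0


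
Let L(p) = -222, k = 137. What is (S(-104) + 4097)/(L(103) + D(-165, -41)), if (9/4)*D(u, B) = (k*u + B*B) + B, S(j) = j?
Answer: -35937/85858 ≈ -0.41856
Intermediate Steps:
D(u, B) = 4*B/9 + 4*B²/9 + 548*u/9 (D(u, B) = 4*((137*u + B*B) + B)/9 = 4*((137*u + B²) + B)/9 = 4*((B² + 137*u) + B)/9 = 4*(B + B² + 137*u)/9 = 4*B/9 + 4*B²/9 + 548*u/9)
(S(-104) + 4097)/(L(103) + D(-165, -41)) = (-104 + 4097)/(-222 + ((4/9)*(-41) + (4/9)*(-41)² + (548/9)*(-165))) = 3993/(-222 + (-164/9 + (4/9)*1681 - 30140/3)) = 3993/(-222 + (-164/9 + 6724/9 - 30140/3)) = 3993/(-222 - 83860/9) = 3993/(-85858/9) = 3993*(-9/85858) = -35937/85858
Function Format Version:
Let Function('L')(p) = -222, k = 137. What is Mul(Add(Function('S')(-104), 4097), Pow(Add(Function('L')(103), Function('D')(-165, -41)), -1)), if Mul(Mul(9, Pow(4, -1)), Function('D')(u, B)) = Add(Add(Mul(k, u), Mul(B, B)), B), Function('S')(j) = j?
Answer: Rational(-35937, 85858) ≈ -0.41856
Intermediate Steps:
Function('D')(u, B) = Add(Mul(Rational(4, 9), B), Mul(Rational(4, 9), Pow(B, 2)), Mul(Rational(548, 9), u)) (Function('D')(u, B) = Mul(Rational(4, 9), Add(Add(Mul(137, u), Mul(B, B)), B)) = Mul(Rational(4, 9), Add(Add(Mul(137, u), Pow(B, 2)), B)) = Mul(Rational(4, 9), Add(Add(Pow(B, 2), Mul(137, u)), B)) = Mul(Rational(4, 9), Add(B, Pow(B, 2), Mul(137, u))) = Add(Mul(Rational(4, 9), B), Mul(Rational(4, 9), Pow(B, 2)), Mul(Rational(548, 9), u)))
Mul(Add(Function('S')(-104), 4097), Pow(Add(Function('L')(103), Function('D')(-165, -41)), -1)) = Mul(Add(-104, 4097), Pow(Add(-222, Add(Mul(Rational(4, 9), -41), Mul(Rational(4, 9), Pow(-41, 2)), Mul(Rational(548, 9), -165))), -1)) = Mul(3993, Pow(Add(-222, Add(Rational(-164, 9), Mul(Rational(4, 9), 1681), Rational(-30140, 3))), -1)) = Mul(3993, Pow(Add(-222, Add(Rational(-164, 9), Rational(6724, 9), Rational(-30140, 3))), -1)) = Mul(3993, Pow(Add(-222, Rational(-83860, 9)), -1)) = Mul(3993, Pow(Rational(-85858, 9), -1)) = Mul(3993, Rational(-9, 85858)) = Rational(-35937, 85858)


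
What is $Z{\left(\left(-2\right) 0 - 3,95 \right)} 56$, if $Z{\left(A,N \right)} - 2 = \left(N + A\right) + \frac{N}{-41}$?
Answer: $\frac{210504}{41} \approx 5134.2$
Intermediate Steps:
$Z{\left(A,N \right)} = 2 + A + \frac{40 N}{41}$ ($Z{\left(A,N \right)} = 2 + \left(\left(N + A\right) + \frac{N}{-41}\right) = 2 + \left(\left(A + N\right) + N \left(- \frac{1}{41}\right)\right) = 2 + \left(\left(A + N\right) - \frac{N}{41}\right) = 2 + \left(A + \frac{40 N}{41}\right) = 2 + A + \frac{40 N}{41}$)
$Z{\left(\left(-2\right) 0 - 3,95 \right)} 56 = \left(2 - 3 + \frac{40}{41} \cdot 95\right) 56 = \left(2 + \left(0 - 3\right) + \frac{3800}{41}\right) 56 = \left(2 - 3 + \frac{3800}{41}\right) 56 = \frac{3759}{41} \cdot 56 = \frac{210504}{41}$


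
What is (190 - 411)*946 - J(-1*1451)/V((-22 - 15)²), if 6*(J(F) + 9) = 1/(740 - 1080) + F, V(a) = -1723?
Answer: -244950258807/1171640 ≈ -2.0907e+5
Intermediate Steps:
J(F) = -18361/2040 + F/6 (J(F) = -9 + (1/(740 - 1080) + F)/6 = -9 + (1/(-340) + F)/6 = -9 + (-1/340 + F)/6 = -9 + (-1/2040 + F/6) = -18361/2040 + F/6)
(190 - 411)*946 - J(-1*1451)/V((-22 - 15)²) = (190 - 411)*946 - (-18361/2040 + (-1*1451)/6)/(-1723) = -221*946 - (-18361/2040 + (⅙)*(-1451))*(-1)/1723 = -209066 - (-18361/2040 - 1451/6)*(-1)/1723 = -209066 - (-170567)*(-1)/(680*1723) = -209066 - 1*170567/1171640 = -209066 - 170567/1171640 = -244950258807/1171640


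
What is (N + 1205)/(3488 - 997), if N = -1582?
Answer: -377/2491 ≈ -0.15134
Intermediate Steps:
(N + 1205)/(3488 - 997) = (-1582 + 1205)/(3488 - 997) = -377/2491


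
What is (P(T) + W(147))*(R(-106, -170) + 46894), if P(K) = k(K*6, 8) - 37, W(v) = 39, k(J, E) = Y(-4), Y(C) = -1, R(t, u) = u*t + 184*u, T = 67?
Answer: 33634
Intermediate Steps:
R(t, u) = 184*u + t*u (R(t, u) = t*u + 184*u = 184*u + t*u)
k(J, E) = -1
P(K) = -38 (P(K) = -1 - 37 = -38)
(P(T) + W(147))*(R(-106, -170) + 46894) = (-38 + 39)*(-170*(184 - 106) + 46894) = 1*(-170*78 + 46894) = 1*(-13260 + 46894) = 1*33634 = 33634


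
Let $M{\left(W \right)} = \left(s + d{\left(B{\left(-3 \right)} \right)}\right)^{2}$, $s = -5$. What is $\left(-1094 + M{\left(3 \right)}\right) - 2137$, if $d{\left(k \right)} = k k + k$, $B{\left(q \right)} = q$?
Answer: $-3230$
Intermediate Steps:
$d{\left(k \right)} = k + k^{2}$ ($d{\left(k \right)} = k^{2} + k = k + k^{2}$)
$M{\left(W \right)} = 1$ ($M{\left(W \right)} = \left(-5 - 3 \left(1 - 3\right)\right)^{2} = \left(-5 - -6\right)^{2} = \left(-5 + 6\right)^{2} = 1^{2} = 1$)
$\left(-1094 + M{\left(3 \right)}\right) - 2137 = \left(-1094 + 1\right) - 2137 = -1093 - 2137 = -3230$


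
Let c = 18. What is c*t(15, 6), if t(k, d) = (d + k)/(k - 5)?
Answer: 189/5 ≈ 37.800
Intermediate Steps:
t(k, d) = (d + k)/(-5 + k)
c*t(15, 6) = 18*((6 + 15)/(-5 + 15)) = 18*(21/10) = 189/5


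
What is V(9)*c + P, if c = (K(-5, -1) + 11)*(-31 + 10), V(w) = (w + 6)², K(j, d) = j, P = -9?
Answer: -28359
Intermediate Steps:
V(w) = (6 + w)²
c = -126 (c = (-5 + 11)*(-31 + 10) = 6*(-21) = -126)
V(9)*c + P = (6 + 9)²*(-126) - 9 = 15²*(-126) - 9 = 225*(-126) - 9 = -28350 - 9 = -28359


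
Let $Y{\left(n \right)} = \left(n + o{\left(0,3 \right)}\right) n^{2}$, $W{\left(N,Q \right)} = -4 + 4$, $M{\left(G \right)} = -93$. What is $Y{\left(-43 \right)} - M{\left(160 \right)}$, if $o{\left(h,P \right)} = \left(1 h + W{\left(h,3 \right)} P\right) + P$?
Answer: $-73867$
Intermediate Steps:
$W{\left(N,Q \right)} = 0$
$o{\left(h,P \right)} = P + h$ ($o{\left(h,P \right)} = \left(1 h + 0 P\right) + P = \left(h + 0\right) + P = h + P = P + h$)
$Y{\left(n \right)} = n^{2} \left(3 + n\right)$ ($Y{\left(n \right)} = \left(n + \left(3 + 0\right)\right) n^{2} = \left(n + 3\right) n^{2} = \left(3 + n\right) n^{2} = n^{2} \left(3 + n\right)$)
$Y{\left(-43 \right)} - M{\left(160 \right)} = \left(-43\right)^{2} \left(3 - 43\right) - -93 = 1849 \left(-40\right) + 93 = -73960 + 93 = -73867$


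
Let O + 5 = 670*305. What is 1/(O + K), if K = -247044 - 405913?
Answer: -1/448612 ≈ -2.2291e-6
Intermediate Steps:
K = -652957
O = 204345 (O = -5 + 670*305 = -5 + 204350 = 204345)
1/(O + K) = 1/(204345 - 652957) = 1/(-448612) = -1/448612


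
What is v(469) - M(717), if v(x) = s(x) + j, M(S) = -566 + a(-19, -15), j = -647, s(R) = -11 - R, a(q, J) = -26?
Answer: -535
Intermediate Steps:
M(S) = -592 (M(S) = -566 - 26 = -592)
v(x) = -658 - x (v(x) = (-11 - x) - 647 = -658 - x)
v(469) - M(717) = (-658 - 1*469) - 1*(-592) = (-658 - 469) + 592 = -1127 + 592 = -535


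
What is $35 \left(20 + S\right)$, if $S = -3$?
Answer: $595$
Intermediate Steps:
$35 \left(20 + S\right) = 35 \left(20 - 3\right) = 35 \cdot 17 = 595$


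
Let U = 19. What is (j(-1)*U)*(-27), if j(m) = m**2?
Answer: -513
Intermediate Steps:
(j(-1)*U)*(-27) = ((-1)**2*19)*(-27) = (1*19)*(-27) = 19*(-27) = -513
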